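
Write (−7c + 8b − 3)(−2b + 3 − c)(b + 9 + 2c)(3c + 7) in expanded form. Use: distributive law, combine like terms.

−78b^2c^2 − 524b^2c + 421bc^2 + 1455bc + 57bc^3 − 351c^2 − 1503c + 179c^3 + 42c^4 − 48b^3c − 112b^3 − 798b^2 + 1827b − 567

(−7c + 8b − 3)(−2b + 3 − c)(b + 9 + 2c)(3c + 7)
= (14bc − 21c + 7c^2 − 16b^2 + 24b − 8bc + 6b − 9 + 3c)(b + 9 + 2c)(3c + 7)    [distributive law]
= (6bc − 18c + 7c^2 − 16b^2 + 30b − 9)(b + 9 + 2c)(3c + 7)    [combine like terms]
= (6b^2c + 54bc + 12bc^2 − 18bc − 162c − 36c^2 + 7bc^2 + 63c^2 + 14c^3 − 16b^3 − 144b^2 − 32b^2c + 30b^2 + 270b + 60bc − 9b − 81 − 18c)(3c + 7)    [distributive law]
= (−26b^2c + 96bc + 19bc^2 − 180c + 27c^2 + 14c^3 − 16b^3 − 114b^2 + 261b − 81)(3c + 7)    [combine like terms]
= −78b^2c^2 − 182b^2c + 288bc^2 + 672bc + 57bc^3 + 133bc^2 − 540c^2 − 1260c + 81c^3 + 189c^2 + 42c^4 + 98c^3 − 48b^3c − 112b^3 − 342b^2c − 798b^2 + 783bc + 1827b − 243c − 567    [distributive law]
= −78b^2c^2 − 524b^2c + 421bc^2 + 1455bc + 57bc^3 − 351c^2 − 1503c + 179c^3 + 42c^4 − 48b^3c − 112b^3 − 798b^2 + 1827b − 567    [combine like terms]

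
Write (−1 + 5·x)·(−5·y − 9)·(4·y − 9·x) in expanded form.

(−1 + 5·x)·(−5·y − 9)·(4·y − 9·x)
= (5·y + 9 − 25·x·y − 45·x)·(4·y − 9·x)    [distributive law]
= 20·y^2 − 45·x·y + 36·y − 81·x − 100·x·y^2 + 225·x^2·y − 180·x·y + 405·x^2    [distributive law]
= 20·y^2 − 225·x·y + 36·y − 81·x − 100·x·y^2 + 225·x^2·y + 405·x^2    [combine like terms]

20·y^2 − 225·x·y + 36·y − 81·x − 100·x·y^2 + 225·x^2·y + 405·x^2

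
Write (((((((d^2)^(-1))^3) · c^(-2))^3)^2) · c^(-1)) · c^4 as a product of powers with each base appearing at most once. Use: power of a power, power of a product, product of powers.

(((((((d^2)^(-1))^3) · c^(-2))^3)^2) · c^(-1)) · c^4
= ((((((d^2)^(-1))^3) · c^(-2))^6) · c^(-1)) · c^4    [power of a power]
= ((((((d^2)^(-1))^3)^6) · ((c^(-2))^6)) · c^(-1)) · c^4    [power of a product]
= (((((d^2)^(-1))^18) · ((c^(-2))^6)) · c^(-1)) · c^4    [power of a power]
= ((((d^2)^(-18)) · ((c^(-2))^6)) · c^(-1)) · c^4    [power of a power]
= ((d^(-36) · ((c^(-2))^6)) · c^(-1)) · c^4    [power of a power]
= ((d^(-36) · c^(-12)) · c^(-1)) · c^4    [power of a power]
= c^(-9)d^(-36)    [product of powers]

c^(-9)d^(-36)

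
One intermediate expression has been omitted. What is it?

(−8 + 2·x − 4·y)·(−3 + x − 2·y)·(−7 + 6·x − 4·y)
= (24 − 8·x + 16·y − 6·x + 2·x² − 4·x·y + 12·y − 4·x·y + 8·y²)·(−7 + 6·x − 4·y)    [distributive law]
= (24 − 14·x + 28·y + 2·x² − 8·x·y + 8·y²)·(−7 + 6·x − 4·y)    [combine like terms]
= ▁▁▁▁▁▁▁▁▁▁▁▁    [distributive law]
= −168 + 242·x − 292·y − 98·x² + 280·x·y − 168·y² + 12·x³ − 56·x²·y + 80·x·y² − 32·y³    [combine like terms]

After distributive law, the bracketed line is:

−168 + 144·x − 96·y + 98·x − 84·x² + 56·x·y − 196·y + 168·x·y − 112·y² − 14·x² + 12·x³ − 8·x²·y + 56·x·y − 48·x²·y + 32·x·y² − 56·y² + 48·x·y² − 32·y³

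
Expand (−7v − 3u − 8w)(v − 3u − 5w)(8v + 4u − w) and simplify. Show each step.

−56v³ + 116uv² + 223v²w + 144u²v + 402uvw + 293vw² + 36u³ + 147u²w + 121uw² − 40w³

(−7v − 3u − 8w)(v − 3u − 5w)(8v + 4u − w)
= (−7v² + 21uv + 35vw − 3uv + 9u² + 15uw − 8vw + 24uw + 40w²)(8v + 4u − w)    [distributive law]
= (−7v² + 18uv + 27vw + 9u² + 39uw + 40w²)(8v + 4u − w)    [combine like terms]
= −56v³ − 28uv² + 7v²w + 144uv² + 72u²v − 18uvw + 216v²w + 108uvw − 27vw² + 72u²v + 36u³ − 9u²w + 312uvw + 156u²w − 39uw² + 320vw² + 160uw² − 40w³    [distributive law]
= −56v³ + 116uv² + 223v²w + 144u²v + 402uvw + 293vw² + 36u³ + 147u²w + 121uw² − 40w³    [combine like terms]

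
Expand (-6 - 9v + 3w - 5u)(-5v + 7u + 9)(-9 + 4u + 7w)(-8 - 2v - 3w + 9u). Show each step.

(-6 - 9v + 3w - 5u)(-5v + 7u + 9)(-9 + 4u + 7w)(-8 - 2v - 3w + 9u)
= (30v - 42u - 54 + 45v^2 - 63uv - 81v - 15vw + 21uw + 27w + 25uv - 35u^2 - 45u)(-9 + 4u + 7w)(-8 - 2v - 3w + 9u)    [distributive law]
= (-51v - 87u - 54 + 45v^2 - 38uv - 15vw + 21uw + 27w - 35u^2)(-9 + 4u + 7w)(-8 - 2v - 3w + 9u)    [combine like terms]
= (459v - 204uv - 357vw + 783u - 348u^2 - 609uw + 486 - 216u - 378w - 405v^2 + 180uv^2 + 315v^2w + 342uv - 152u^2v - 266uvw + 135vw - 60uvw - 105vw^2 - 189uw + 84u^2w + 147uw^2 - 243w + 108uw + 189w^2 + 315u^2 - 140u^3 - 245u^2w)(-8 - 2v - 3w + 9u)    [distributive law]
= (459v + 138uv - 222vw + 567u - 33u^2 - 690uw + 486 - 621w - 405v^2 + 180uv^2 + 315v^2w - 152u^2v - 326uvw - 105vw^2 - 161u^2w + 147uw^2 + 189w^2 - 140u^3)(-8 - 2v - 3w + 9u)    [combine like terms]
= -3672v - 918v^2 - 1377vw + 4131uv - 1104uv - 276uv^2 - 414uvw + 1242u^2v + 1776vw + 444v^2w + 666vw^2 - 1998uvw - 4536u - 1134uv - 1701uw + 5103u^2 + 264u^2 + 66u^2v + 99u^2w - 297u^3 + 5520uw + 1380uvw + 2070uw^2 - 6210u^2w - 3888 - 972v - 1458w + 4374u + 4968w + 1242vw + 1863w^2 - 5589uw + 3240v^2 + 810v^3 + 1215v^2w - 3645uv^2 - 1440uv^2 - 360uv^3 - 540uv^2w + 1620u^2v^2 - 2520v^2w - 630v^3w - 945v^2w^2 + 2835uv^2w + 1216u^2v + 304u^2v^2 + 456u^2vw - 1368u^3v + 2608uvw + 652uv^2w + 978uvw^2 - 2934u^2vw + 840vw^2 + 210v^2w^2 + 315vw^3 - 945uvw^2 + 1288u^2w + 322u^2vw + 483u^2w^2 - 1449u^3w - 1176uw^2 - 294uvw^2 - 441uw^3 + 1323u^2w^2 - 1512w^2 - 378vw^2 - 567w^3 + 1701uw^2 + 1120u^3 + 280u^3v + 420u^3w - 1260u^4    [distributive law]
= -4644v + 2322v^2 + 1641vw + 1893uv - 5361uv^2 + 1576uvw + 2524u^2v - 861v^2w + 1128vw^2 - 162u - 1770uw + 5367u^2 - 4823u^2w + 823u^3 + 2595uw^2 - 3888 + 3510w + 351w^2 + 810v^3 - 360uv^3 + 2947uv^2w + 1924u^2v^2 - 630v^3w - 735v^2w^2 - 2156u^2vw - 1088u^3v - 261uvw^2 + 315vw^3 + 1806u^2w^2 - 1029u^3w - 441uw^3 - 567w^3 - 1260u^4    [combine like terms]

-4644v + 2322v^2 + 1641vw + 1893uv - 5361uv^2 + 1576uvw + 2524u^2v - 861v^2w + 1128vw^2 - 162u - 1770uw + 5367u^2 - 4823u^2w + 823u^3 + 2595uw^2 - 3888 + 3510w + 351w^2 + 810v^3 - 360uv^3 + 2947uv^2w + 1924u^2v^2 - 630v^3w - 735v^2w^2 - 2156u^2vw - 1088u^3v - 261uvw^2 + 315vw^3 + 1806u^2w^2 - 1029u^3w - 441uw^3 - 567w^3 - 1260u^4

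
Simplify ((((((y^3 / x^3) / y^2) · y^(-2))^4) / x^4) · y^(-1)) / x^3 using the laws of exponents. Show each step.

((((((y^3 / x^3) / y^2) · y^(-2))^4) / x^4) · y^(-1)) / x^3
= ((((((y^3 / x^3) / y^2)^4) · ((y^(-2))^4)) / x^4) · y^(-1)) / x^3    [power of a product]
= ((((((y^3 / x^3)^4) / ((y^2)^4)) · ((y^(-2))^4)) / x^4) · y^(-1)) / x^3    [power of a quotient]
= (((((((y^3)^4) / ((x^3)^4)) / ((y^2)^4)) · ((y^(-2))^4)) / x^4) · y^(-1)) / x^3    [power of a quotient]
= (((((y^12 / ((x^3)^4)) / ((y^2)^4)) · ((y^(-2))^4)) / x^4) · y^(-1)) / x^3    [power of a power]
= (((((y^12 / x^12) / ((y^2)^4)) · ((y^(-2))^4)) / x^4) · y^(-1)) / x^3    [power of a power]
= (((((y^12 / x^12) / y^8) · ((y^(-2))^4)) / x^4) · y^(-1)) / x^3    [power of a power]
= (((((y^12 / x^12) / y^8) · y^(-8)) / x^4) · y^(-1)) / x^3    [power of a power]
= x^(-19)·y^(-5)    [quotient of powers; product of powers]

x^(-19)·y^(-5)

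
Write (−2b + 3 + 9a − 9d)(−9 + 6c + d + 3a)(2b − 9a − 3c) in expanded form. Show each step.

36b^2 − 306ab − 18bc − 24b^2c + 234abc + 36bc^2 − 4b^2d − 18abd − 102bcd − 12ab^2 + 108a^2b − 54b + 243a + 81c + 54ac − 54c^2 + 168bd − 756ad − 252cd + 648a^2 − 567a^2c − 162ac^2 + 162a^2d + 540acd − 243a^3 + 162c^2d − 18bd^2 + 81ad^2 + 27cd^2

(−2b + 3 + 9a − 9d)(−9 + 6c + d + 3a)(2b − 9a − 3c)
= (18b − 12bc − 2bd − 6ab − 27 + 18c + 3d + 9a − 81a + 54ac + 9ad + 27a^2 + 81d − 54cd − 9d^2 − 27ad)(2b − 9a − 3c)    [distributive law]
= (18b − 12bc − 2bd − 6ab − 27 + 18c + 84d − 72a + 54ac − 18ad + 27a^2 − 54cd − 9d^2)(2b − 9a − 3c)    [combine like terms]
= 36b^2 − 162ab − 54bc − 24b^2c + 108abc + 36bc^2 − 4b^2d + 18abd + 6bcd − 12ab^2 + 54a^2b + 18abc − 54b + 243a + 81c + 36bc − 162ac − 54c^2 + 168bd − 756ad − 252cd − 144ab + 648a^2 + 216ac + 108abc − 486a^2c − 162ac^2 − 36abd + 162a^2d + 54acd + 54a^2b − 243a^3 − 81a^2c − 108bcd + 486acd + 162c^2d − 18bd^2 + 81ad^2 + 27cd^2    [distributive law]
= 36b^2 − 306ab − 18bc − 24b^2c + 234abc + 36bc^2 − 4b^2d − 18abd − 102bcd − 12ab^2 + 108a^2b − 54b + 243a + 81c + 54ac − 54c^2 + 168bd − 756ad − 252cd + 648a^2 − 567a^2c − 162ac^2 + 162a^2d + 540acd − 243a^3 + 162c^2d − 18bd^2 + 81ad^2 + 27cd^2    [combine like terms]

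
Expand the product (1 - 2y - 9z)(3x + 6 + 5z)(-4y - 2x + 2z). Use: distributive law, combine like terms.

(1 - 2y - 9z)(3x + 6 + 5z)(-4y - 2x + 2z)
= (3x + 6 + 5z - 6xy - 12y - 10yz - 27xz - 54z - 45z^2)(-4y - 2x + 2z)    [distributive law]
= (3x + 6 - 49z - 6xy - 12y - 10yz - 27xz - 45z^2)(-4y - 2x + 2z)    [combine like terms]
= -12xy - 6x^2 + 6xz - 24y - 12x + 12z + 196yz + 98xz - 98z^2 + 24xy^2 + 12x^2y - 12xyz + 48y^2 + 24xy - 24yz + 40y^2z + 20xyz - 20yz^2 + 108xyz + 54x^2z - 54xz^2 + 180yz^2 + 90xz^2 - 90z^3    [distributive law]
= 12xy - 6x^2 + 104xz - 24y - 12x + 12z + 172yz - 98z^2 + 24xy^2 + 12x^2y + 116xyz + 48y^2 + 40y^2z + 160yz^2 + 54x^2z + 36xz^2 - 90z^3    [combine like terms]

12xy - 6x^2 + 104xz - 24y - 12x + 12z + 172yz - 98z^2 + 24xy^2 + 12x^2y + 116xyz + 48y^2 + 40y^2z + 160yz^2 + 54x^2z + 36xz^2 - 90z^3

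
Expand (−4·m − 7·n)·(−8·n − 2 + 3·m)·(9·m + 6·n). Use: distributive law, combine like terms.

(−4·m − 7·n)·(−8·n − 2 + 3·m)·(9·m + 6·n)
= (32·m·n + 8·m − 12·m² + 56·n² + 14·n − 21·m·n)·(9·m + 6·n)    [distributive law]
= (11·m·n + 8·m − 12·m² + 56·n² + 14·n)·(9·m + 6·n)    [combine like terms]
= 99·m²·n + 66·m·n² + 72·m² + 48·m·n − 108·m³ − 72·m²·n + 504·m·n² + 336·n³ + 126·m·n + 84·n²    [distributive law]
= 27·m²·n + 570·m·n² + 72·m² + 174·m·n − 108·m³ + 336·n³ + 84·n²    [combine like terms]

27·m²·n + 570·m·n² + 72·m² + 174·m·n − 108·m³ + 336·n³ + 84·n²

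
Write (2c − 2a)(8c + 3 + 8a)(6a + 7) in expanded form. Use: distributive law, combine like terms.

(2c − 2a)(8c + 3 + 8a)(6a + 7)
= (16c^2 + 6c + 16ac − 16ac − 6a − 16a^2)(6a + 7)    [distributive law]
= (16c^2 + 6c − 6a − 16a^2)(6a + 7)    [combine like terms]
= 96ac^2 + 112c^2 + 36ac + 42c − 36a^2 − 42a − 96a^3 − 112a^2    [distributive law]
= 96ac^2 + 112c^2 + 36ac + 42c − 148a^2 − 42a − 96a^3    [combine like terms]

96ac^2 + 112c^2 + 36ac + 42c − 148a^2 − 42a − 96a^3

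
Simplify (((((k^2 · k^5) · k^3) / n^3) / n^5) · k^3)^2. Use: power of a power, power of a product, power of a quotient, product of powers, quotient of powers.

(((((k^2 · k^5) · k^3) / n^3) / n^5) · k^3)^2
= (((((k^2 · k^5) · k^3) / n^3) / n^5)^2) · ((k^3)^2)    [power of a product]
= (((((k^2 · k^5) · k^3) / n^3)^2) / ((n^5)^2)) · ((k^3)^2)    [power of a quotient]
= (((((k^2 · k^5) · k^3)^2) / ((n^3)^2)) / ((n^5)^2)) · ((k^3)^2)    [power of a quotient]
= (((((k^2 · k^5)^2) · ((k^3)^2)) / ((n^3)^2)) / ((n^5)^2)) · ((k^3)^2)    [power of a product]
= ((((((k^2)^2) · ((k^5)^2)) · ((k^3)^2)) / ((n^3)^2)) / ((n^5)^2)) · ((k^3)^2)    [power of a product]
= ((((k^4 · ((k^5)^2)) · ((k^3)^2)) / ((n^3)^2)) / ((n^5)^2)) · ((k^3)^2)    [power of a power]
= ((((k^4 · k^10) · ((k^3)^2)) / ((n^3)^2)) / ((n^5)^2)) · ((k^3)^2)    [power of a power]
= (((k^14 · ((k^3)^2)) / ((n^3)^2)) / ((n^5)^2)) · ((k^3)^2)    [product of powers]
= (((k^14 · k^6) / ((n^3)^2)) / ((n^5)^2)) · ((k^3)^2)    [power of a power]
= ((k^20 / ((n^3)^2)) / ((n^5)^2)) · ((k^3)^2)    [product of powers]
= ((k^20 / n^6) / ((n^5)^2)) · ((k^3)^2)    [power of a power]
= ((k^20 / n^6) / n^10) · ((k^3)^2)    [power of a power]
= ((k^20 / n^6) / n^10) · k^6    [power of a power]
= k^26n^(-16)    [quotient of powers; product of powers]

k^26n^(-16)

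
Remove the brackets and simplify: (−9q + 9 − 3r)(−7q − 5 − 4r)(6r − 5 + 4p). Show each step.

(−9q + 9 − 3r)(−7q − 5 − 4r)(6r − 5 + 4p)
= (63q² + 45q + 36qr − 63q − 45 − 36r + 21qr + 15r + 12r²)(6r − 5 + 4p)    [distributive law]
= (63q² − 18q + 57qr − 45 − 21r + 12r²)(6r − 5 + 4p)    [combine like terms]
= 378q²r − 315q² + 252pq² − 108qr + 90q − 72pq + 342qr² − 285qr + 228pqr − 270r + 225 − 180p − 126r² + 105r − 84pr + 72r³ − 60r² + 48pr²    [distributive law]
= 378q²r − 315q² + 252pq² − 393qr + 90q − 72pq + 342qr² + 228pqr − 165r + 225 − 180p − 186r² − 84pr + 72r³ + 48pr²    [combine like terms]

378q²r − 315q² + 252pq² − 393qr + 90q − 72pq + 342qr² + 228pqr − 165r + 225 − 180p − 186r² − 84pr + 72r³ + 48pr²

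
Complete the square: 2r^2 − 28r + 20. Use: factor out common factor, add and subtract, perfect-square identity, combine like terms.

2r^2 − 28r + 20
= 2(r^2 − 14r) + 20    [factor out 2 from the r-terms]
= 2(r^2 − 14r + 49 − 49) + 20    [add and subtract 49 inside the bracket]
= 2(r − 7)^2 − 98 + 20    [perfect-square identity]
= 2(r − 7)^2 − 78    [combine constants]

2(r − 7)^2 − 78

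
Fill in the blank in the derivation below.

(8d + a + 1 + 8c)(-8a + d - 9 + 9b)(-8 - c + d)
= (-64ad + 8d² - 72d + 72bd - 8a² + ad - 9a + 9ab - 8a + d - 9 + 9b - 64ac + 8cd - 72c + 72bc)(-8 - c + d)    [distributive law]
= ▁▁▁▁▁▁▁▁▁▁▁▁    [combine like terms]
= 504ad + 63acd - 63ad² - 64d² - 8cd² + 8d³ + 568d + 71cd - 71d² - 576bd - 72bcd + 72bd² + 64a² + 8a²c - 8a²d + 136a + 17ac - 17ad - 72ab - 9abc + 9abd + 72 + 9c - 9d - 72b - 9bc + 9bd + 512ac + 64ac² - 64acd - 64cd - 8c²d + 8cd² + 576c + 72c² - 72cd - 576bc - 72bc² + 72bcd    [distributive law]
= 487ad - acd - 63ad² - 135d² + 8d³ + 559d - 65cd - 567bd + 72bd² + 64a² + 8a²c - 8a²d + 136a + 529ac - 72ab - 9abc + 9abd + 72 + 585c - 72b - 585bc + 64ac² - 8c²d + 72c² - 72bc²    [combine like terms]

By combine like terms:

(-63ad + 8d² - 71d + 72bd - 8a² - 17a + 9ab - 9 + 9b - 64ac + 8cd - 72c + 72bc)(-8 - c + d)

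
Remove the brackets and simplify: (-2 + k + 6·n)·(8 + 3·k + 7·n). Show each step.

(-2 + k + 6·n)·(8 + 3·k + 7·n)
= -16 - 6·k - 14·n + 8·k + 3·k^2 + 7·k·n + 48·n + 18·k·n + 42·n^2    [distributive law]
= -16 + 2·k + 34·n + 3·k^2 + 25·k·n + 42·n^2    [combine like terms]

-16 + 2·k + 34·n + 3·k^2 + 25·k·n + 42·n^2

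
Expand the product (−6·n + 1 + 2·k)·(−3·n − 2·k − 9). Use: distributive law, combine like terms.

18·n² + 6·k·n + 51·n − 20·k − 9 − 4·k²

(−6·n + 1 + 2·k)·(−3·n − 2·k − 9)
= 18·n² + 12·k·n + 54·n − 3·n − 2·k − 9 − 6·k·n − 4·k² − 18·k    [distributive law]
= 18·n² + 6·k·n + 51·n − 20·k − 9 − 4·k²    [combine like terms]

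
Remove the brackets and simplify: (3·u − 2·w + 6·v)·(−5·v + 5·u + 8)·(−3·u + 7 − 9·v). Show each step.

−180·u^2·v − 255·u·v − 45·u·v^2 − 45·u^3 + 33·u^2 + 168·u + 60·u·v·w + 214·v·w − 90·v^2·w + 30·u^2·w − 22·u·w − 112·w − 642·v^2 + 270·v^3 + 336·v

(3·u − 2·w + 6·v)·(−5·v + 5·u + 8)·(−3·u + 7 − 9·v)
= (−15·u·v + 15·u^2 + 24·u + 10·v·w − 10·u·w − 16·w − 30·v^2 + 30·u·v + 48·v)·(−3·u + 7 − 9·v)    [distributive law]
= (15·u·v + 15·u^2 + 24·u + 10·v·w − 10·u·w − 16·w − 30·v^2 + 48·v)·(−3·u + 7 − 9·v)    [combine like terms]
= −45·u^2·v + 105·u·v − 135·u·v^2 − 45·u^3 + 105·u^2 − 135·u^2·v − 72·u^2 + 168·u − 216·u·v − 30·u·v·w + 70·v·w − 90·v^2·w + 30·u^2·w − 70·u·w + 90·u·v·w + 48·u·w − 112·w + 144·v·w + 90·u·v^2 − 210·v^2 + 270·v^3 − 144·u·v + 336·v − 432·v^2    [distributive law]
= −180·u^2·v − 255·u·v − 45·u·v^2 − 45·u^3 + 33·u^2 + 168·u + 60·u·v·w + 214·v·w − 90·v^2·w + 30·u^2·w − 22·u·w − 112·w − 642·v^2 + 270·v^3 + 336·v    [combine like terms]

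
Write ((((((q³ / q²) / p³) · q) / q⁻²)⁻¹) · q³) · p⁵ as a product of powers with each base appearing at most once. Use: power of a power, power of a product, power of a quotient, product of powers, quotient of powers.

p⁸q⁻¹

((((((q³ / q²) / p³) · q) / q⁻²)⁻¹) · q³) · p⁵
= ((((((q³ / q²) / p³) · q)⁻¹) / ((q⁻²)⁻¹)) · q³) · p⁵    [power of a quotient]
= ((((((q³ / q²) / p³)⁻¹) · (q⁻¹)) / ((q⁻²)⁻¹)) · q³) · p⁵    [power of a product]
= ((((((q³ / q²)⁻¹) / ((p³)⁻¹)) · (q⁻¹)) / ((q⁻²)⁻¹)) · q³) · p⁵    [power of a quotient]
= (((((((q³)⁻¹) / ((q²)⁻¹)) / ((p³)⁻¹)) · (q⁻¹)) / ((q⁻²)⁻¹)) · q³) · p⁵    [power of a quotient]
= (((((q⁻³ / ((q²)⁻¹)) / ((p³)⁻¹)) · (q⁻¹)) / ((q⁻²)⁻¹)) · q³) · p⁵    [power of a power]
= (((((q⁻³ / q⁻²) / ((p³)⁻¹)) · (q⁻¹)) / ((q⁻²)⁻¹)) · q³) · p⁵    [power of a power]
= ((((q⁻¹ / ((p³)⁻¹)) · (q⁻¹)) / ((q⁻²)⁻¹)) · q³) · p⁵    [quotient of powers]
= ((((q⁻¹ / p⁻³) · (q⁻¹)) / ((q⁻²)⁻¹)) · q³) · p⁵    [power of a power]
= ((((q⁻¹ / p⁻³) · q⁻¹) / q²) · q³) · p⁵    [power of a power]
= p⁸q⁻¹    [quotient of powers; product of powers]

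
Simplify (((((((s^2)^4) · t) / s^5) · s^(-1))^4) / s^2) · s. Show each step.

s^7·t^4

(((((((s^2)^4) · t) / s^5) · s^(-1))^4) / s^2) · s
= (((((((s^2)^4) · t) / s^5)^4) · ((s^(-1))^4)) / s^2) · s    [power of a product]
= (((((((s^2)^4) · t)^4) / ((s^5)^4)) · ((s^(-1))^4)) / s^2) · s    [power of a quotient]
= (((((((s^2)^4)^4) · (t^4)) / ((s^5)^4)) · ((s^(-1))^4)) / s^2) · s    [power of a product]
= ((((((s^2)^16) · (t^4)) / ((s^5)^4)) · ((s^(-1))^4)) / s^2) · s    [power of a power]
= ((((s^32 · (t^4)) / ((s^5)^4)) · ((s^(-1))^4)) / s^2) · s    [power of a power]
= ((((s^32 · t^4) / s^20) · ((s^(-1))^4)) / s^2) · s    [power of a power]
= ((((s^32 · t^4) / s^20) · s^(-4)) / s^2) · s    [power of a power]
= s^7·t^4    [quotient of powers; product of powers]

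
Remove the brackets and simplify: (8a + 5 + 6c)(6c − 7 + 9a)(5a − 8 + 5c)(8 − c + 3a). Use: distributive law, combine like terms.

4798a²c + 1200a²c² + 2250a³c − 7598ac + 5407ac² − 150ac³ − 5309a² + 987a³ + 144a + 1080a⁴ − 912c − 2705c² + 1788c³ + 2240 − 180c⁴

(8a + 5 + 6c)(6c − 7 + 9a)(5a − 8 + 5c)(8 − c + 3a)
= (48ac − 56a + 72a² + 30c − 35 + 45a + 36c² − 42c + 54ac)(5a − 8 + 5c)(8 − c + 3a)    [distributive law]
= (102ac − 11a + 72a² − 12c − 35 + 36c²)(5a − 8 + 5c)(8 − c + 3a)    [combine like terms]
= (510a²c − 816ac + 510ac² − 55a² + 88a − 55ac + 360a³ − 576a² + 360a²c − 60ac + 96c − 60c² − 175a + 280 − 175c + 180ac² − 288c² + 180c³)(8 − c + 3a)    [distributive law]
= (870a²c − 931ac + 690ac² − 631a² − 87a + 360a³ − 79c − 348c² + 280 + 180c³)(8 − c + 3a)    [combine like terms]
= 6960a²c − 870a²c² + 2610a³c − 7448ac + 931ac² − 2793a²c + 5520ac² − 690ac³ + 2070a²c² − 5048a² + 631a²c − 1893a³ − 696a + 87ac − 261a² + 2880a³ − 360a³c + 1080a⁴ − 632c + 79c² − 237ac − 2784c² + 348c³ − 1044ac² + 2240 − 280c + 840a + 1440c³ − 180c⁴ + 540ac³    [distributive law]
= 4798a²c + 1200a²c² + 2250a³c − 7598ac + 5407ac² − 150ac³ − 5309a² + 987a³ + 144a + 1080a⁴ − 912c − 2705c² + 1788c³ + 2240 − 180c⁴    [combine like terms]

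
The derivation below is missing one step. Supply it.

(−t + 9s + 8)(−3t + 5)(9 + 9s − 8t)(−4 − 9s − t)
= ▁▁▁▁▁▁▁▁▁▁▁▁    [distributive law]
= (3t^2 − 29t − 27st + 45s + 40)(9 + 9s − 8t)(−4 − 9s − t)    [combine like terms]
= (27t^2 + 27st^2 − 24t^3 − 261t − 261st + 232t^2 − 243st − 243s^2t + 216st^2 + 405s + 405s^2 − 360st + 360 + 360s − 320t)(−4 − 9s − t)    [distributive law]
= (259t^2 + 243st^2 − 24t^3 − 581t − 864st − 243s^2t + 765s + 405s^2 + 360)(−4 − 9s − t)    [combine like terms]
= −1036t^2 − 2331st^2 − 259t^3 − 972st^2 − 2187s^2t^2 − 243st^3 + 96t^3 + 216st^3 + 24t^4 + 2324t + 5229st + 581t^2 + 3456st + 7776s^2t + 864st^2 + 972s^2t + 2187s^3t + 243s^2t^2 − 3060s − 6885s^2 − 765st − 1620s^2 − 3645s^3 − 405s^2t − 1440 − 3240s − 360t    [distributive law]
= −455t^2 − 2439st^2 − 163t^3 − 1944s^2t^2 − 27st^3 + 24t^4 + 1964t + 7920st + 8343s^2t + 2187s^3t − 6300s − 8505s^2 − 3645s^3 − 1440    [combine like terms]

After distributive law, the bracketed line is:

(3t^2 − 5t − 27st + 45s − 24t + 40)(9 + 9s − 8t)(−4 − 9s − t)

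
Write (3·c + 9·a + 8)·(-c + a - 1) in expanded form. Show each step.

(3·c + 9·a + 8)·(-c + a - 1)
= -3·c^2 + 3·a·c - 3·c - 9·a·c + 9·a^2 - 9·a - 8·c + 8·a - 8    [distributive law]
= -3·c^2 - 6·a·c - 11·c + 9·a^2 - a - 8    [combine like terms]

-3·c^2 - 6·a·c - 11·c + 9·a^2 - a - 8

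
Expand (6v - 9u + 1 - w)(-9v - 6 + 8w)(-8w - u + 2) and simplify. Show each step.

432v^2w + 54uv^2 - 108v^2 + 474vw + 207uv - 90v - 456vw^2 - 705uvw - 81u^2v - 590uw - 54u^2 + 114u + 584uw^2 + 72u^2w + 76w - 12 - 128w^2 + 64w^3

(6v - 9u + 1 - w)(-9v - 6 + 8w)(-8w - u + 2)
= (-54v^2 - 36v + 48vw + 81uv + 54u - 72uw - 9v - 6 + 8w + 9vw + 6w - 8w^2)(-8w - u + 2)    [distributive law]
= (-54v^2 - 45v + 57vw + 81uv + 54u - 72uw - 6 + 14w - 8w^2)(-8w - u + 2)    [combine like terms]
= 432v^2w + 54uv^2 - 108v^2 + 360vw + 45uv - 90v - 456vw^2 - 57uvw + 114vw - 648uvw - 81u^2v + 162uv - 432uw - 54u^2 + 108u + 576uw^2 + 72u^2w - 144uw + 48w + 6u - 12 - 112w^2 - 14uw + 28w + 64w^3 + 8uw^2 - 16w^2    [distributive law]
= 432v^2w + 54uv^2 - 108v^2 + 474vw + 207uv - 90v - 456vw^2 - 705uvw - 81u^2v - 590uw - 54u^2 + 114u + 584uw^2 + 72u^2w + 76w - 12 - 128w^2 + 64w^3    [combine like terms]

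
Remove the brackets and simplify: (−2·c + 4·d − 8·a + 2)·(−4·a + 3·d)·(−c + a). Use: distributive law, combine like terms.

−8·a·c^2 − 24·a^2·c + 6·c^2·d + 34·a·c·d − 40·a^2·d − 12·c·d^2 + 12·a·d^2 + 32·a^3 + 8·a·c − 8·a^2 − 6·c·d + 6·a·d

(−2·c + 4·d − 8·a + 2)·(−4·a + 3·d)·(−c + a)
= (8·a·c − 6·c·d − 16·a·d + 12·d^2 + 32·a^2 − 24·a·d − 8·a + 6·d)·(−c + a)    [distributive law]
= (8·a·c − 6·c·d − 40·a·d + 12·d^2 + 32·a^2 − 8·a + 6·d)·(−c + a)    [combine like terms]
= −8·a·c^2 + 8·a^2·c + 6·c^2·d − 6·a·c·d + 40·a·c·d − 40·a^2·d − 12·c·d^2 + 12·a·d^2 − 32·a^2·c + 32·a^3 + 8·a·c − 8·a^2 − 6·c·d + 6·a·d    [distributive law]
= −8·a·c^2 − 24·a^2·c + 6·c^2·d + 34·a·c·d − 40·a^2·d − 12·c·d^2 + 12·a·d^2 + 32·a^3 + 8·a·c − 8·a^2 − 6·c·d + 6·a·d    [combine like terms]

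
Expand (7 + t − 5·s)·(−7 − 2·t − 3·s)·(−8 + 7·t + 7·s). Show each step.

(7 + t − 5·s)·(−7 − 2·t − 3·s)·(−8 + 7·t + 7·s)
= (−49 − 14·t − 21·s − 7·t − 2·t² − 3·s·t + 35·s + 10·s·t + 15·s²)·(−8 + 7·t + 7·s)    [distributive law]
= (−49 − 21·t + 14·s − 2·t² + 7·s·t + 15·s²)·(−8 + 7·t + 7·s)    [combine like terms]
= 392 − 343·t − 343·s + 168·t − 147·t² − 147·s·t − 112·s + 98·s·t + 98·s² + 16·t² − 14·t³ − 14·s·t² − 56·s·t + 49·s·t² + 49·s²·t − 120·s² + 105·s²·t + 105·s³    [distributive law]
= 392 − 175·t − 455·s − 131·t² − 105·s·t − 22·s² − 14·t³ + 35·s·t² + 154·s²·t + 105·s³    [combine like terms]

392 − 175·t − 455·s − 131·t² − 105·s·t − 22·s² − 14·t³ + 35·s·t² + 154·s²·t + 105·s³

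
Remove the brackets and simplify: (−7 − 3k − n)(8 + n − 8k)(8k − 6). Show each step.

−640k + 336 − 150kn + 90n + 112k² + 40k²n + 192k³ − 8kn² + 6n²

(−7 − 3k − n)(8 + n − 8k)(8k − 6)
= (−56 − 7n + 56k − 24k − 3kn + 24k² − 8n − n² + 8kn)(8k − 6)    [distributive law]
= (−56 − 15n + 32k + 5kn + 24k² − n²)(8k − 6)    [combine like terms]
= −448k + 336 − 120kn + 90n + 256k² − 192k + 40k²n − 30kn + 192k³ − 144k² − 8kn² + 6n²    [distributive law]
= −640k + 336 − 150kn + 90n + 112k² + 40k²n + 192k³ − 8kn² + 6n²    [combine like terms]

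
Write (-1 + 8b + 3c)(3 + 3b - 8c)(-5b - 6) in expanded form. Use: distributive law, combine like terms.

(-1 + 8b + 3c)(3 + 3b - 8c)(-5b - 6)
= (-3 - 3b + 8c + 24b + 24b² - 64bc + 9c + 9bc - 24c²)(-5b - 6)    [distributive law]
= (-3 + 21b + 17c + 24b² - 55bc - 24c²)(-5b - 6)    [combine like terms]
= 15b + 18 - 105b² - 126b - 85bc - 102c - 120b³ - 144b² + 275b²c + 330bc + 120bc² + 144c²    [distributive law]
= -111b + 18 - 249b² + 245bc - 102c - 120b³ + 275b²c + 120bc² + 144c²    [combine like terms]

-111b + 18 - 249b² + 245bc - 102c - 120b³ + 275b²c + 120bc² + 144c²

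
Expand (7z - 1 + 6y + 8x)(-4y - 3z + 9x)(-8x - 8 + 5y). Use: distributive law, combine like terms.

563xyz + 383yz - 230y^2z + 168xz^2 + 168z^2 - 105yz^2 - 312x^2z - 336xz - 253xy - 32y + 212y^2 - 24z - 504x^2 + 72x + 302xy^2 - 120y^3 + 184x^2y - 576x^3

(7z - 1 + 6y + 8x)(-4y - 3z + 9x)(-8x - 8 + 5y)
= (-28yz - 21z^2 + 63xz + 4y + 3z - 9x - 24y^2 - 18yz + 54xy - 32xy - 24xz + 72x^2)(-8x - 8 + 5y)    [distributive law]
= (-46yz - 21z^2 + 39xz + 4y + 3z - 9x - 24y^2 + 22xy + 72x^2)(-8x - 8 + 5y)    [combine like terms]
= 368xyz + 368yz - 230y^2z + 168xz^2 + 168z^2 - 105yz^2 - 312x^2z - 312xz + 195xyz - 32xy - 32y + 20y^2 - 24xz - 24z + 15yz + 72x^2 + 72x - 45xy + 192xy^2 + 192y^2 - 120y^3 - 176x^2y - 176xy + 110xy^2 - 576x^3 - 576x^2 + 360x^2y    [distributive law]
= 563xyz + 383yz - 230y^2z + 168xz^2 + 168z^2 - 105yz^2 - 312x^2z - 336xz - 253xy - 32y + 212y^2 - 24z - 504x^2 + 72x + 302xy^2 - 120y^3 + 184x^2y - 576x^3    [combine like terms]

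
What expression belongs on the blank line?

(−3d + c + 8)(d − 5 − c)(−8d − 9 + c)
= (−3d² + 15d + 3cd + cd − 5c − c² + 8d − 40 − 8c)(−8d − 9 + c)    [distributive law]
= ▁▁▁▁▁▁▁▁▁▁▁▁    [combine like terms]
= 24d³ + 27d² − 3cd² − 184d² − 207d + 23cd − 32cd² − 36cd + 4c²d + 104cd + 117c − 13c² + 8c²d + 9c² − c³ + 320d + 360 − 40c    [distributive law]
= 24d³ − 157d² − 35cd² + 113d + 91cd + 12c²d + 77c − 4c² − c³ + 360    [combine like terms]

After combine like terms, the bracketed line is:

(−3d² + 23d + 4cd − 13c − c² − 40)(−8d − 9 + c)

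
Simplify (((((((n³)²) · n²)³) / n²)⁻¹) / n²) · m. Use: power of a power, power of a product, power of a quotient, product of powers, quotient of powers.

m·n⁻²⁴

(((((((n³)²) · n²)³) / n²)⁻¹) / n²) · m
= (((((((n³)²) · n²)³)⁻¹) / ((n²)⁻¹)) / n²) · m    [power of a quotient]
= ((((((n³)²) · n²)⁻³) / ((n²)⁻¹)) / n²) · m    [power of a power]
= ((((((n³)²)⁻³) · ((n²)⁻³)) / ((n²)⁻¹)) / n²) · m    [power of a product]
= (((((n³)⁻⁶) · ((n²)⁻³)) / ((n²)⁻¹)) / n²) · m    [power of a power]
= (((n⁻¹⁸ · ((n²)⁻³)) / ((n²)⁻¹)) / n²) · m    [power of a power]
= (((n⁻¹⁸ · n⁻⁶) / ((n²)⁻¹)) / n²) · m    [power of a power]
= ((n⁻²⁴ / ((n²)⁻¹)) / n²) · m    [product of powers]
= ((n⁻²⁴ / n⁻²) / n²) · m    [power of a power]
= (n⁻²² / n²) · m    [quotient of powers]
= n⁻²⁴ · m    [quotient of powers]
= m·n⁻²⁴    [rearrange]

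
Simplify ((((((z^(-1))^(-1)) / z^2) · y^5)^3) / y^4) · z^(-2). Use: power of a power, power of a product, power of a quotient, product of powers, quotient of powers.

y^11z^(-5)

((((((z^(-1))^(-1)) / z^2) · y^5)^3) / y^4) · z^(-2)
= ((((((z^(-1))^(-1)) / z^2)^3) · ((y^5)^3)) / y^4) · z^(-2)    [power of a product]
= ((((((z^(-1))^(-1))^3) / ((z^2)^3)) · ((y^5)^3)) / y^4) · z^(-2)    [power of a quotient]
= (((((z^(-1))^(-3)) / ((z^2)^3)) · ((y^5)^3)) / y^4) · z^(-2)    [power of a power]
= (((z^3 / ((z^2)^3)) · ((y^5)^3)) / y^4) · z^(-2)    [power of a power]
= (((z^3 / z^6) · ((y^5)^3)) / y^4) · z^(-2)    [power of a power]
= ((z^(-3) · ((y^5)^3)) / y^4) · z^(-2)    [quotient of powers]
= ((z^(-3) · y^15) / y^4) · z^(-2)    [power of a power]
= y^11z^(-5)    [quotient of powers; product of powers]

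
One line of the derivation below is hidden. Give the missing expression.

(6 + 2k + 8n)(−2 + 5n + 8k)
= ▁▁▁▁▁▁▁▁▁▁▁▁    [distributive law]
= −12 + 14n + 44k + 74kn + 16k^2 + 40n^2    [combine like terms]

After distributive law, the bracketed line is:

−12 + 30n + 48k − 4k + 10kn + 16k^2 − 16n + 40n^2 + 64kn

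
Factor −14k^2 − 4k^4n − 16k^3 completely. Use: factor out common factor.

−14k^2 − 4k^4n − 16k^3
= 2(−7k^2 − 2k^4n − 8k^3)    [factor out 2]
= 2k^2(−7 − 2k^2n − 8k)    [factor out k^2]

2k^2(−7 − 2k^2n − 8k)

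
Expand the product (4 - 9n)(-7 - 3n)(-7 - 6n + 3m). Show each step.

196 - 189n - 84m - 495n² + 153mn - 162n³ + 81mn²

(4 - 9n)(-7 - 3n)(-7 - 6n + 3m)
= (-28 - 12n + 63n + 27n²)(-7 - 6n + 3m)    [distributive law]
= (-28 + 51n + 27n²)(-7 - 6n + 3m)    [combine like terms]
= 196 + 168n - 84m - 357n - 306n² + 153mn - 189n² - 162n³ + 81mn²    [distributive law]
= 196 - 189n - 84m - 495n² + 153mn - 162n³ + 81mn²    [combine like terms]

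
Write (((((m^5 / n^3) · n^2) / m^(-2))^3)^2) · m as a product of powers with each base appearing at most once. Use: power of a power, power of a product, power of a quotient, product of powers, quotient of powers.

(((((m^5 / n^3) · n^2) / m^(-2))^3)^2) · m
= ((((m^5 / n^3) · n^2) / m^(-2))^6) · m    [power of a power]
= ((((m^5 / n^3) · n^2)^6) / ((m^(-2))^6)) · m    [power of a quotient]
= ((((m^5 / n^3)^6) · ((n^2)^6)) / ((m^(-2))^6)) · m    [power of a product]
= (((((m^5)^6) / ((n^3)^6)) · ((n^2)^6)) / ((m^(-2))^6)) · m    [power of a quotient]
= (((m^30 / ((n^3)^6)) · ((n^2)^6)) / ((m^(-2))^6)) · m    [power of a power]
= (((m^30 / n^18) · ((n^2)^6)) / ((m^(-2))^6)) · m    [power of a power]
= (((m^30 / n^18) · n^12) / ((m^(-2))^6)) · m    [power of a power]
= (((m^30 / n^18) · n^12) / m^(-12)) · m    [power of a power]
= m^43n^(-6)    [quotient of powers; product of powers]

m^43n^(-6)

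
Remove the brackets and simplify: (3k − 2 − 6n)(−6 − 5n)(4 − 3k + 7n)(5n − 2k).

−1076kn + 216k^2 + 918k^2n − 108k^3 − 2504kn^2 + 615k^2n^2 − 90k^3n − 1395kn^3 + 240n − 96k + 1340n^2 + 2210n^3 + 1050n^4

(3k − 2 − 6n)(−6 − 5n)(4 − 3k + 7n)(5n − 2k)
= (−18k − 15kn + 12 + 10n + 36n + 30n^2)(4 − 3k + 7n)(5n − 2k)    [distributive law]
= (−18k − 15kn + 12 + 46n + 30n^2)(4 − 3k + 7n)(5n − 2k)    [combine like terms]
= (−72k + 54k^2 − 126kn − 60kn + 45k^2n − 105kn^2 + 48 − 36k + 84n + 184n − 138kn + 322n^2 + 120n^2 − 90kn^2 + 210n^3)(5n − 2k)    [distributive law]
= (−108k + 54k^2 − 324kn + 45k^2n − 195kn^2 + 48 + 268n + 442n^2 + 210n^3)(5n − 2k)    [combine like terms]
= −540kn + 216k^2 + 270k^2n − 108k^3 − 1620kn^2 + 648k^2n + 225k^2n^2 − 90k^3n − 975kn^3 + 390k^2n^2 + 240n − 96k + 1340n^2 − 536kn + 2210n^3 − 884kn^2 + 1050n^4 − 420kn^3    [distributive law]
= −1076kn + 216k^2 + 918k^2n − 108k^3 − 2504kn^2 + 615k^2n^2 − 90k^3n − 1395kn^3 + 240n − 96k + 1340n^2 + 2210n^3 + 1050n^4    [combine like terms]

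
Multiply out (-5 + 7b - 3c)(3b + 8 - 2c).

(-5 + 7b - 3c)(3b + 8 - 2c)
= -15b - 40 + 10c + 21b^2 + 56b - 14bc - 9bc - 24c + 6c^2    [distributive law]
= 41b - 40 - 14c + 21b^2 - 23bc + 6c^2    [combine like terms]

41b - 40 - 14c + 21b^2 - 23bc + 6c^2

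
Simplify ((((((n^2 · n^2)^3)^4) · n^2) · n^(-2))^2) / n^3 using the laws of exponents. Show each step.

((((((n^2 · n^2)^3)^4) · n^2) · n^(-2))^2) / n^3
= ((((((n^2 · n^2)^3)^4) · n^2)^2) · ((n^(-2))^2)) / n^3    [power of a product]
= ((((((n^2 · n^2)^3)^4)^2) · ((n^2)^2)) · ((n^(-2))^2)) / n^3    [power of a product]
= (((((n^2 · n^2)^3)^8) · ((n^2)^2)) · ((n^(-2))^2)) / n^3    [power of a power]
= ((((n^2 · n^2)^24) · ((n^2)^2)) · ((n^(-2))^2)) / n^3    [power of a power]
= (((((n^2)^24) · ((n^2)^24)) · ((n^2)^2)) · ((n^(-2))^2)) / n^3    [power of a product]
= (((n^48 · ((n^2)^24)) · ((n^2)^2)) · ((n^(-2))^2)) / n^3    [power of a power]
= (((n^48 · n^48) · ((n^2)^2)) · ((n^(-2))^2)) / n^3    [power of a power]
= ((n^96 · ((n^2)^2)) · ((n^(-2))^2)) / n^3    [product of powers]
= ((n^96 · n^4) · ((n^(-2))^2)) / n^3    [power of a power]
= (n^100 · ((n^(-2))^2)) / n^3    [product of powers]
= (n^100 · n^(-4)) / n^3    [power of a power]
= n^96 / n^3    [product of powers]
= n^93    [quotient of powers]

n^93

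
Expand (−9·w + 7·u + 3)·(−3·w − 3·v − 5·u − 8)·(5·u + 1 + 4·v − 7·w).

−33·u·w^2 − 414·w^2 − 81·v·w^2 − 189·w^3 + 378·u·v·w + 342·v·w + 108·v^2·w + 365·u^2·w + 836·u·w + 231·w − 245·u^2·v − 350·u·v − 84·u·v^2 − 175·u^3 − 390·u^2 − 191·u − 105·v − 36·v^2 − 24

(−9·w + 7·u + 3)·(−3·w − 3·v − 5·u − 8)·(5·u + 1 + 4·v − 7·w)
= (27·w^2 + 27·v·w + 45·u·w + 72·w − 21·u·w − 21·u·v − 35·u^2 − 56·u − 9·w − 9·v − 15·u − 24)·(5·u + 1 + 4·v − 7·w)    [distributive law]
= (27·w^2 + 27·v·w + 24·u·w + 63·w − 21·u·v − 35·u^2 − 71·u − 9·v − 24)·(5·u + 1 + 4·v − 7·w)    [combine like terms]
= 135·u·w^2 + 27·w^2 + 108·v·w^2 − 189·w^3 + 135·u·v·w + 27·v·w + 108·v^2·w − 189·v·w^2 + 120·u^2·w + 24·u·w + 96·u·v·w − 168·u·w^2 + 315·u·w + 63·w + 252·v·w − 441·w^2 − 105·u^2·v − 21·u·v − 84·u·v^2 + 147·u·v·w − 175·u^3 − 35·u^2 − 140·u^2·v + 245·u^2·w − 355·u^2 − 71·u − 284·u·v + 497·u·w − 45·u·v − 9·v − 36·v^2 + 63·v·w − 120·u − 24 − 96·v + 168·w    [distributive law]
= −33·u·w^2 − 414·w^2 − 81·v·w^2 − 189·w^3 + 378·u·v·w + 342·v·w + 108·v^2·w + 365·u^2·w + 836·u·w + 231·w − 245·u^2·v − 350·u·v − 84·u·v^2 − 175·u^3 − 390·u^2 − 191·u − 105·v − 36·v^2 − 24    [combine like terms]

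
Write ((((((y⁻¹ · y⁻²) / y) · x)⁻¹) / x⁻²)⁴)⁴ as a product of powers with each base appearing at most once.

((((((y⁻¹ · y⁻²) / y) · x)⁻¹) / x⁻²)⁴)⁴
= (((((y⁻¹ · y⁻²) / y) · x)⁻¹) / x⁻²)¹⁶    [power of a power]
= (((((y⁻¹ · y⁻²) / y) · x)⁻¹)¹⁶) / ((x⁻²)¹⁶)    [power of a quotient]
= ((((y⁻¹ · y⁻²) / y) · x)⁻¹⁶) / ((x⁻²)¹⁶)    [power of a power]
= ((((y⁻¹ · y⁻²) / y)⁻¹⁶) · (x⁻¹⁶)) / ((x⁻²)¹⁶)    [power of a product]
= ((((y⁻¹ · y⁻²)⁻¹⁶) / (y⁻¹⁶)) · (x⁻¹⁶)) / ((x⁻²)¹⁶)    [power of a quotient]
= (((((y⁻¹)⁻¹⁶) · ((y⁻²)⁻¹⁶)) / (y⁻¹⁶)) · (x⁻¹⁶)) / ((x⁻²)¹⁶)    [power of a product]
= (((y¹⁶ · ((y⁻²)⁻¹⁶)) / (y⁻¹⁶)) · (x⁻¹⁶)) / ((x⁻²)¹⁶)    [power of a power]
= (((y¹⁶ · y³²) / (y⁻¹⁶)) · (x⁻¹⁶)) / ((x⁻²)¹⁶)    [power of a power]
= ((y⁴⁸ / (y⁻¹⁶)) · (x⁻¹⁶)) / ((x⁻²)¹⁶)    [product of powers]
= (y⁶⁴ · (x⁻¹⁶)) / ((x⁻²)¹⁶)    [quotient of powers]
= (y⁶⁴ · x⁻¹⁶) / x⁻³²    [power of a power]
= x¹⁶y⁶⁴    [quotient of powers]

x¹⁶y⁶⁴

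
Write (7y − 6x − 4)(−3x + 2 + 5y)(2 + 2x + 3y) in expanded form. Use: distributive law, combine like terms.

(7y − 6x − 4)(−3x + 2 + 5y)(2 + 2x + 3y)
= (−21xy + 14y + 35y^2 + 18x^2 − 12x − 30xy + 12x − 8 − 20y)(2 + 2x + 3y)    [distributive law]
= (−51xy − 6y + 35y^2 + 18x^2 − 8)(2 + 2x + 3y)    [combine like terms]
= −102xy − 102x^2y − 153xy^2 − 12y − 12xy − 18y^2 + 70y^2 + 70xy^2 + 105y^3 + 36x^2 + 36x^3 + 54x^2y − 16 − 16x − 24y    [distributive law]
= −114xy − 48x^2y − 83xy^2 − 36y + 52y^2 + 105y^3 + 36x^2 + 36x^3 − 16 − 16x    [combine like terms]

−114xy − 48x^2y − 83xy^2 − 36y + 52y^2 + 105y^3 + 36x^2 + 36x^3 − 16 − 16x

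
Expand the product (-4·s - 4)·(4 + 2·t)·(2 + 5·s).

-112·s - 80·s^2 - 56·s·t - 40·s^2·t - 32 - 16·t

(-4·s - 4)·(4 + 2·t)·(2 + 5·s)
= (-16·s - 8·s·t - 16 - 8·t)·(2 + 5·s)    [distributive law]
= -32·s - 80·s^2 - 16·s·t - 40·s^2·t - 32 - 80·s - 16·t - 40·s·t    [distributive law]
= -112·s - 80·s^2 - 56·s·t - 40·s^2·t - 32 - 16·t    [combine like terms]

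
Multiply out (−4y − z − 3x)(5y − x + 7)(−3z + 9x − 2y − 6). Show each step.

70y^2z − 158xy^2 + 40y^3 + 176y^2 − 14xyz − 105x^2y − 144xy + 128yz + 168y + 15yz^2 − 3xz^2 − 6xz + 21z^2 + 42z + 27x^3 − 207x^2 + 126x

(−4y − z − 3x)(5y − x + 7)(−3z + 9x − 2y − 6)
= (−20y^2 + 4xy − 28y − 5yz + xz − 7z − 15xy + 3x^2 − 21x)(−3z + 9x − 2y − 6)    [distributive law]
= (−20y^2 − 11xy − 28y − 5yz + xz − 7z + 3x^2 − 21x)(−3z + 9x − 2y − 6)    [combine like terms]
= 60y^2z − 180xy^2 + 40y^3 + 120y^2 + 33xyz − 99x^2y + 22xy^2 + 66xy + 84yz − 252xy + 56y^2 + 168y + 15yz^2 − 45xyz + 10y^2z + 30yz − 3xz^2 + 9x^2z − 2xyz − 6xz + 21z^2 − 63xz + 14yz + 42z − 9x^2z + 27x^3 − 6x^2y − 18x^2 + 63xz − 189x^2 + 42xy + 126x    [distributive law]
= 70y^2z − 158xy^2 + 40y^3 + 176y^2 − 14xyz − 105x^2y − 144xy + 128yz + 168y + 15yz^2 − 3xz^2 − 6xz + 21z^2 + 42z + 27x^3 − 207x^2 + 126x    [combine like terms]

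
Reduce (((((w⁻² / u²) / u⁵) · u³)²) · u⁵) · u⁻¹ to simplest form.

(((((w⁻² / u²) / u⁵) · u³)²) · u⁵) · u⁻¹
= (((((w⁻² / u²) / u⁵)²) · ((u³)²)) · u⁵) · u⁻¹    [power of a product]
= (((((w⁻² / u²)²) / ((u⁵)²)) · ((u³)²)) · u⁵) · u⁻¹    [power of a quotient]
= ((((((w⁻²)²) / ((u²)²)) / ((u⁵)²)) · ((u³)²)) · u⁵) · u⁻¹    [power of a quotient]
= ((((w⁻⁴ / ((u²)²)) / ((u⁵)²)) · ((u³)²)) · u⁵) · u⁻¹    [power of a power]
= ((((w⁻⁴ / u⁴) / ((u⁵)²)) · ((u³)²)) · u⁵) · u⁻¹    [power of a power]
= ((((w⁻⁴ / u⁴) / u¹⁰) · ((u³)²)) · u⁵) · u⁻¹    [power of a power]
= ((((w⁻⁴ / u⁴) / u¹⁰) · u⁶) · u⁵) · u⁻¹    [power of a power]
= u⁻⁴·w⁻⁴    [quotient of powers; product of powers]

u⁻⁴·w⁻⁴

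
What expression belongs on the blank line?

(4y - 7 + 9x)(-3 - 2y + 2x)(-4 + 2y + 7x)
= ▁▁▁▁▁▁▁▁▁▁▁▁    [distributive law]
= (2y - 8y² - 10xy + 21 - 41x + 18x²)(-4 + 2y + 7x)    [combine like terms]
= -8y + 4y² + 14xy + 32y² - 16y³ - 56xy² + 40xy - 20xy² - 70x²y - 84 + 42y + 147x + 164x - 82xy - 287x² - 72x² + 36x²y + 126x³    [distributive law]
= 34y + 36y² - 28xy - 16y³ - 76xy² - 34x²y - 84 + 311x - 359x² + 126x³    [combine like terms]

After distributive law, the bracketed line is:

(-12y - 8y² + 8xy + 21 + 14y - 14x - 27x - 18xy + 18x²)(-4 + 2y + 7x)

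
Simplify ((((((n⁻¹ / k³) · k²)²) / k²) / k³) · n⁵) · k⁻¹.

k⁻⁸·n³

((((((n⁻¹ / k³) · k²)²) / k²) / k³) · n⁵) · k⁻¹
= ((((((n⁻¹ / k³)²) · ((k²)²)) / k²) / k³) · n⁵) · k⁻¹    [power of a product]
= (((((((n⁻¹)²) / ((k³)²)) · ((k²)²)) / k²) / k³) · n⁵) · k⁻¹    [power of a quotient]
= (((((n⁻² / ((k³)²)) · ((k²)²)) / k²) / k³) · n⁵) · k⁻¹    [power of a power]
= (((((n⁻² / k⁶) · ((k²)²)) / k²) / k³) · n⁵) · k⁻¹    [power of a power]
= (((((n⁻² / k⁶) · k⁴) / k²) / k³) · n⁵) · k⁻¹    [power of a power]
= k⁻⁸·n³    [quotient of powers; product of powers]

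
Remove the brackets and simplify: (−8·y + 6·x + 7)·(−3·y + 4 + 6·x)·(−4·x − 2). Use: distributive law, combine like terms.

(−8·y + 6·x + 7)·(−3·y + 4 + 6·x)·(−4·x − 2)
= (24·y^2 − 32·y − 48·x·y − 18·x·y + 24·x + 36·x^2 − 21·y + 28 + 42·x)·(−4·x − 2)    [distributive law]
= (24·y^2 − 53·y − 66·x·y + 66·x + 36·x^2 + 28)·(−4·x − 2)    [combine like terms]
= −96·x·y^2 − 48·y^2 + 212·x·y + 106·y + 264·x^2·y + 132·x·y − 264·x^2 − 132·x − 144·x^3 − 72·x^2 − 112·x − 56    [distributive law]
= −96·x·y^2 − 48·y^2 + 344·x·y + 106·y + 264·x^2·y − 336·x^2 − 244·x − 144·x^3 − 56    [combine like terms]

−96·x·y^2 − 48·y^2 + 344·x·y + 106·y + 264·x^2·y − 336·x^2 − 244·x − 144·x^3 − 56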